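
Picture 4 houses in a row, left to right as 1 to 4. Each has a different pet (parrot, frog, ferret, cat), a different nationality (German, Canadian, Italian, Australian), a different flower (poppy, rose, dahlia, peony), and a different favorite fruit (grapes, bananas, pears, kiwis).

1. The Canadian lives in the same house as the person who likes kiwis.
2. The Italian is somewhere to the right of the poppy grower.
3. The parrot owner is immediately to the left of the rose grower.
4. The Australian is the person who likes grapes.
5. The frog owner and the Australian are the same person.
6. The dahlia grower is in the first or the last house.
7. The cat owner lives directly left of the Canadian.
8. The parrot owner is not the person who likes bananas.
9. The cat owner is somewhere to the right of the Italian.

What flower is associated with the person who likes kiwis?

dahlia

From clue 9, the cat owner must be in house 3.
Clue 9 places the Italian in house 2.
Clue 2: the poppy grower is in house 1.
The Canadian is in house 4 (clue 7).
So house 1 gets Australian for nationality.
The only nationality still possible for house 3 is German.
House 4's flower must be dahlia (nothing else left).
The person who likes kiwis is in house 4 (clue 1).
Clue 4: the person who likes grapes is in house 1.
Clue 5 places the frog owner in house 1.
The only pet still possible for house 4 is ferret.
By clue 3, the rose grower is in house 3.
Clue 8 places the person who likes bananas in house 3.
That leaves parrot as the pet for house 2.
The only flower still possible for house 2 is peony.
House 2's favorite fruit must be pears (nothing else left).
So: house 1 = frog/Australian/poppy/grapes, house 2 = parrot/Italian/peony/pears, house 3 = cat/German/rose/bananas, house 4 = ferret/Canadian/dahlia/kiwis.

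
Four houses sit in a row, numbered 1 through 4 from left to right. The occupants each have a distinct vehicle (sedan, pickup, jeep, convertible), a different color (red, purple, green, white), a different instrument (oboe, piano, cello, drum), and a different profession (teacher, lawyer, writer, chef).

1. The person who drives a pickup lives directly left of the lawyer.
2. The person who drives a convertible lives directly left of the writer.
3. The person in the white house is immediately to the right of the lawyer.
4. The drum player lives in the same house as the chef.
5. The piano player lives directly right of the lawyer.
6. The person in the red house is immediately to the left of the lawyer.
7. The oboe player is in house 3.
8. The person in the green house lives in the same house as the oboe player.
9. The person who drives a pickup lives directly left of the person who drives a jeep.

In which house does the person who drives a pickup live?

Clue 7 places the oboe player in house 3.
Clue 8 places the person in the green house in house 3.
That leaves white as the color for house 4.
That leaves piano as the instrument for house 4.
The lawyer is in house 3 (clue 3).
From clue 6, the person in the red house must be in house 2.
House 4 vehicle: only sedan fits.
House 1's color must be purple (nothing else left).
Clue 1: the person who drives a pickup is in house 2.
Clue 9: the person who drives a jeep is in house 3.
That leaves convertible as the vehicle for house 1.
The writer is in house 2 (clue 2).
So house 1 gets chef for profession.
That leaves teacher as the profession for house 4.
From clue 4, the drum player must be in house 1.
House 2's instrument must be cello (nothing else left).
So: house 1 = convertible/purple/drum/chef, house 2 = pickup/red/cello/writer, house 3 = jeep/green/oboe/lawyer, house 4 = sedan/white/piano/teacher.

2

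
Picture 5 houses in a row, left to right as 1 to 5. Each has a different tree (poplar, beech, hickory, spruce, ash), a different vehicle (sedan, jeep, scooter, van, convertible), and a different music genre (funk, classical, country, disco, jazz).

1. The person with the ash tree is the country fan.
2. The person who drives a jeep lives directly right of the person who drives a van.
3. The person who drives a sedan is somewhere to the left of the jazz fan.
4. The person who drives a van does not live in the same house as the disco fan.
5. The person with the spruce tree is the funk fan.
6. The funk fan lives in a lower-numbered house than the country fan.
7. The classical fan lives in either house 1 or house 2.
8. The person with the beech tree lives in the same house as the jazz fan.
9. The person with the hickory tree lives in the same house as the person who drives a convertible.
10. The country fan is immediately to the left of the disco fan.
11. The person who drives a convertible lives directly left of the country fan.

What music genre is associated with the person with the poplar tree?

The classical fan is narrowed to house 1 or 2; consider each.
Placing it in house 1 leads to a contradiction, so it's in house 2.
House 1's music genre must be funk (nothing else left).
Clue 5 places the person with the spruce tree in house 1.
The person with the ash tree is narrowed to house 3 or 4; consider each.
Placing it in house 4 leads to a contradiction, so it's in house 3.
By clue 1, the country fan is in house 3.
Clue 10 places the disco fan in house 4.
The person who drives a convertible is in house 2 (clue 11).
So house 5 gets jazz for music genre.
Clue 4: the person who drives a van is in house 3.
The person with the beech tree is in house 5 (clue 8).
The only tree still possible for house 2 is hickory.
House 4's tree must be poplar (nothing else left).
Clue 2: the person who drives a jeep is in house 4.
The only vehicle still possible for house 5 is scooter.
The only vehicle still possible for house 1 is sedan.
So: house 1 = spruce/sedan/funk, house 2 = hickory/convertible/classical, house 3 = ash/van/country, house 4 = poplar/jeep/disco, house 5 = beech/scooter/jazz.

disco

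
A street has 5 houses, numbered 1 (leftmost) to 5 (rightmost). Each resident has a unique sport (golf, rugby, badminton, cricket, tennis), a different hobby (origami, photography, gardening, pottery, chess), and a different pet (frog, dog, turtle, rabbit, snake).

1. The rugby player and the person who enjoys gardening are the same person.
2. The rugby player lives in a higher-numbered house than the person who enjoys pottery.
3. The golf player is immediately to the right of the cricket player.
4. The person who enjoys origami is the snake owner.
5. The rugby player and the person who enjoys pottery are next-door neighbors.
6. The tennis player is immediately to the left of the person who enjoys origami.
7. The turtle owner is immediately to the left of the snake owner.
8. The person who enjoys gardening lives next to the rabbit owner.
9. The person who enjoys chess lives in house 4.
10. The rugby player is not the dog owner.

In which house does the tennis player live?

4

Clue 9: the person who enjoys chess is in house 4.
The rugby player is narrowed to house 2 or 3; consider each.
Placing it in house 2 leads to a contradiction, so it's in house 3.
Clue 1: the person who enjoys gardening is in house 3.
Clue 5: the person who enjoys pottery is in house 2.
House 1's hobby must be photography (nothing else left).
House 5's hobby must be origami (nothing else left).
From clue 4, the snake owner must be in house 5.
Clue 6 places the tennis player in house 4.
By clue 7, the turtle owner is in house 4.
House 2 pet: only rabbit fits.
The only pet still possible for house 3 is frog.
The golf player is in house 2 (clue 3).
House 1 sport: only cricket fits.
House 5 sport: only badminton fits.
House 1 pet: only dog fits.
So: house 1 = cricket/photography/dog, house 2 = golf/pottery/rabbit, house 3 = rugby/gardening/frog, house 4 = tennis/chess/turtle, house 5 = badminton/origami/snake.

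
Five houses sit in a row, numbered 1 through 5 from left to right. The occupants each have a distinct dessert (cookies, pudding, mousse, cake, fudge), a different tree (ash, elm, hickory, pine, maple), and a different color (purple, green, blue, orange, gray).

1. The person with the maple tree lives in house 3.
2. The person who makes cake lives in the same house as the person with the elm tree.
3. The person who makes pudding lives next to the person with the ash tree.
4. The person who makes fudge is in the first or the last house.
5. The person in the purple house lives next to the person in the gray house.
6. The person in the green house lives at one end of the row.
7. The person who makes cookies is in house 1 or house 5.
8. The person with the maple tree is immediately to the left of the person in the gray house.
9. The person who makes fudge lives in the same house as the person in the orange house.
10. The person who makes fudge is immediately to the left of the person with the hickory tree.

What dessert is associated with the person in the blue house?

pudding

Clue 1: the person with the maple tree is in house 3.
Clue 8: the person in the gray house is in house 4.
From clue 10, the person who makes fudge must be in house 1.
By clue 10, the person with the hickory tree is in house 2.
From clue 9, the person in the orange house must be in house 1.
The only dessert still possible for house 4 is cake.
That leaves cookies as the dessert for house 5.
That leaves blue as the color for house 2.
That leaves purple as the color for house 3.
House 5 color: only green fits.
From clue 2, the person with the elm tree must be in house 4.
So house 5 gets pine for tree.
By clue 3, the person who makes pudding is in house 2.
So house 3 gets mousse for dessert.
House 1 tree: only ash fits.
So: house 1 = fudge/ash/orange, house 2 = pudding/hickory/blue, house 3 = mousse/maple/purple, house 4 = cake/elm/gray, house 5 = cookies/pine/green.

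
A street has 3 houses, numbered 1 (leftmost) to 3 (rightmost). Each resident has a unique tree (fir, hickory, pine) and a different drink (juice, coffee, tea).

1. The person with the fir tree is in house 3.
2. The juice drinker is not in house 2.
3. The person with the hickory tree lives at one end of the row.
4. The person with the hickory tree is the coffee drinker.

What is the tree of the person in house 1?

hickory

Clue 1: the person with the fir tree is in house 3.
House 1 tree: only hickory fits.
House 2's tree must be pine (nothing else left).
That leaves tea as the drink for house 2.
From clue 4, the coffee drinker must be in house 1.
House 3 drink: only juice fits.
So: house 1 = hickory/coffee, house 2 = pine/tea, house 3 = fir/juice.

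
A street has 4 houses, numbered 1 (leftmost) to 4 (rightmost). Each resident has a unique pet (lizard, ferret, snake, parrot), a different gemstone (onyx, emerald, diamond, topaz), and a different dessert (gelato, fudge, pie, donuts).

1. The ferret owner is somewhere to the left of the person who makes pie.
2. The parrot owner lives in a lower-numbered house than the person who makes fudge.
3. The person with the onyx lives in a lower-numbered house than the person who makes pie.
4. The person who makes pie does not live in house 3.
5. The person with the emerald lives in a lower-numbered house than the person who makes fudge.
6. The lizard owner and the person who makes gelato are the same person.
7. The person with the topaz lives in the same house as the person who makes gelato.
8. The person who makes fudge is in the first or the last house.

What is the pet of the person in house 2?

Clue 8: the person who makes fudge is in house 4.
House 2 dessert: only pie fits.
Clue 1: the ferret owner is in house 1.
The person with the onyx is in house 1 (clue 3).
The only pet still possible for house 4 is snake.
The only gemstone still possible for house 3 is topaz.
So house 4 gets diamond for gemstone.
By clue 6, the person who makes gelato is in house 3.
House 2 pet: only parrot fits.
The only pet still possible for house 3 is lizard.
House 2's gemstone must be emerald (nothing else left).
House 1 dessert: only donuts fits.
So: house 1 = ferret/onyx/donuts, house 2 = parrot/emerald/pie, house 3 = lizard/topaz/gelato, house 4 = snake/diamond/fudge.

parrot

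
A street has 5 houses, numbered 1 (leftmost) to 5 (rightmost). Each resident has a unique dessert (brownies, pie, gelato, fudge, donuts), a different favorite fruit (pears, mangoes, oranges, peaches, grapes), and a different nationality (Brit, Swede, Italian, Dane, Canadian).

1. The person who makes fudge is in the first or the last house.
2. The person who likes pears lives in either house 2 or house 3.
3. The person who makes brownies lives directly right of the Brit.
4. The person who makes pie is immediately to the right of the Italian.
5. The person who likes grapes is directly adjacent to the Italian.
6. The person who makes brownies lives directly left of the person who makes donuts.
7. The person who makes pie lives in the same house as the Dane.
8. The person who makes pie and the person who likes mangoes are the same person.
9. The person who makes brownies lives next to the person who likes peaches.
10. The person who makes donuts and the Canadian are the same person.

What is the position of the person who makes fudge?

The person who makes fudge is narrowed to house 1 or 5; consider each.
Placing it in house 5 leads to a contradiction, so it's in house 1.
The person who likes pears is narrowed to house 2 or 3; consider each.
Placing it in house 3 leads to a contradiction, so it's in house 2.
The person who makes brownies is narrowed to house 2 or 3 or 4; consider each.
Placing it in house 3 and house 4 leads to a contradiction, so it's in house 2.
By clue 3, the Brit is in house 1.
Clue 6 places the person who makes donuts in house 3.
The Canadian is in house 3 (clue 10).
Clue 4 places the person who makes pie in house 5.
The Italian is in house 4 (clue 4).
Clue 7: the Dane is in house 5.
The person who likes mangoes is in house 5 (clue 8).
The only dessert still possible for house 4 is gelato.
House 3's favorite fruit must be grapes (nothing else left).
That leaves oranges as the favorite fruit for house 4.
The only nationality still possible for house 2 is Swede.
The only favorite fruit still possible for house 1 is peaches.
So: house 1 = fudge/peaches/Brit, house 2 = brownies/pears/Swede, house 3 = donuts/grapes/Canadian, house 4 = gelato/oranges/Italian, house 5 = pie/mangoes/Dane.

1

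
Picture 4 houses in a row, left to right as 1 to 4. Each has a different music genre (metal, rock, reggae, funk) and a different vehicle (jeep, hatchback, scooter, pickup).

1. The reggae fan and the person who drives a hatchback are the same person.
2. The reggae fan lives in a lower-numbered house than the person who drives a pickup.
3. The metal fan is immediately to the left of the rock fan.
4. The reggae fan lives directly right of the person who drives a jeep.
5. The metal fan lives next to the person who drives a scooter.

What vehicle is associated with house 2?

hatchback

The reggae fan is narrowed to house 2 or 3; consider each.
Placing it in house 3 leads to a contradiction, so it's in house 2.
The person who drives a hatchback is in house 2 (clue 1).
From clue 4, the person who drives a jeep must be in house 1.
From clue 3, the metal fan must be in house 3.
Clue 3 places the rock fan in house 4.
From clue 5, the person who drives a scooter must be in house 4.
So house 1 gets funk for music genre.
House 3's vehicle must be pickup (nothing else left).
So: house 1 = funk/jeep, house 2 = reggae/hatchback, house 3 = metal/pickup, house 4 = rock/scooter.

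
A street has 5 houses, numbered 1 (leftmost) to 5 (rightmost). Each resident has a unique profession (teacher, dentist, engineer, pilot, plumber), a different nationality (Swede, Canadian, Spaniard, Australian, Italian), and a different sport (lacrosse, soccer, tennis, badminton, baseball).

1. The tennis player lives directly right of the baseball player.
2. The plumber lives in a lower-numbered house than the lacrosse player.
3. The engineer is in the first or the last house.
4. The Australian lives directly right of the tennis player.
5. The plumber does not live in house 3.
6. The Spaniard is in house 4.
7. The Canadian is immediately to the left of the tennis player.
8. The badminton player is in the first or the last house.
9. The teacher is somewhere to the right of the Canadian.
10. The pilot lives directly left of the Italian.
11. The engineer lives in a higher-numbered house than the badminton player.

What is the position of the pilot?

The Spaniard is in house 4 (clue 6).
The engineer is in house 5 (clue 11).
The badminton player is in house 1 (clue 11).
Clue 4 places the Australian in house 5.
From clue 4, the tennis player must be in house 4.
The Canadian is in house 3 (clue 7).
From clue 9, the teacher must be in house 4.
House 3's profession must be dentist (nothing else left).
House 1's nationality must be Swede (nothing else left).
The only nationality still possible for house 2 is Italian.
From clue 1, the baseball player must be in house 3.
By clue 10, the pilot is in house 1.
House 2's profession must be plumber (nothing else left).
The lacrosse player is in house 5 (clue 2).
The only sport still possible for house 2 is soccer.
So: house 1 = pilot/Swede/badminton, house 2 = plumber/Italian/soccer, house 3 = dentist/Canadian/baseball, house 4 = teacher/Spaniard/tennis, house 5 = engineer/Australian/lacrosse.

1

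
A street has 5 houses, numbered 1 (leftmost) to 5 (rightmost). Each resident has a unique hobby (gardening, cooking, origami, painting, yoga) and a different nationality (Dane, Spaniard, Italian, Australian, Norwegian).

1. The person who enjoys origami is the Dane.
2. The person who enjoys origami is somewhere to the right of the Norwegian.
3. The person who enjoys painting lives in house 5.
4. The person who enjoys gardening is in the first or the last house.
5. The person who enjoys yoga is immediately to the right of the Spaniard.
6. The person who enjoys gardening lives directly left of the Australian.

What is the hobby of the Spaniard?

gardening

From clue 3, the person who enjoys painting must be in house 5.
Clue 6: the person who enjoys gardening is in house 1.
Clue 6 places the Australian in house 2.
House 5 nationality: only Italian fits.
So house 4 gets Dane for nationality.
The person who enjoys origami is in house 4 (clue 1).
So house 2 gets yoga for hobby.
The only hobby still possible for house 3 is cooking.
The Spaniard is in house 1 (clue 5).
The only nationality still possible for house 3 is Norwegian.
So: house 1 = gardening/Spaniard, house 2 = yoga/Australian, house 3 = cooking/Norwegian, house 4 = origami/Dane, house 5 = painting/Italian.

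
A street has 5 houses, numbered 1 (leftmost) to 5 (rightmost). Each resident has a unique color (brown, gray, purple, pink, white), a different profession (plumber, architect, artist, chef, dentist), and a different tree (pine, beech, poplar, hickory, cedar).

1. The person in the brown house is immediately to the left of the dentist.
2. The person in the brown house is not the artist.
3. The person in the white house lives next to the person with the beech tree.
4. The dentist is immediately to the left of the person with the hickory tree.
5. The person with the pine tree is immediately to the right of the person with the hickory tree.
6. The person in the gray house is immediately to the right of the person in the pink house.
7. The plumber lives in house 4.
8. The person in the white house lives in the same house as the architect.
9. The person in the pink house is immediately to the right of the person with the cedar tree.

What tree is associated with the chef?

beech

The plumber is in house 4 (clue 7).
The person in the brown house is narrowed to house 1 or 2; consider each.
Placing it in house 1 leads to a contradiction, so it's in house 2.
Clue 1 places the dentist in house 3.
Clue 4: the person with the hickory tree is in house 4.
The person with the pine tree is in house 5 (clue 5).
Clue 3 places the person with the beech tree in house 2.
By clue 8, the person in the white house is in house 1.
Clue 8: the architect is in house 1.
That leaves chef as the profession for house 2.
That leaves artist as the profession for house 5.
House 1's tree must be poplar (nothing else left).
That leaves cedar as the tree for house 3.
From clue 9, the person in the pink house must be in house 4.
That leaves purple as the color for house 3.
House 5's color must be gray (nothing else left).
So: house 1 = white/architect/poplar, house 2 = brown/chef/beech, house 3 = purple/dentist/cedar, house 4 = pink/plumber/hickory, house 5 = gray/artist/pine.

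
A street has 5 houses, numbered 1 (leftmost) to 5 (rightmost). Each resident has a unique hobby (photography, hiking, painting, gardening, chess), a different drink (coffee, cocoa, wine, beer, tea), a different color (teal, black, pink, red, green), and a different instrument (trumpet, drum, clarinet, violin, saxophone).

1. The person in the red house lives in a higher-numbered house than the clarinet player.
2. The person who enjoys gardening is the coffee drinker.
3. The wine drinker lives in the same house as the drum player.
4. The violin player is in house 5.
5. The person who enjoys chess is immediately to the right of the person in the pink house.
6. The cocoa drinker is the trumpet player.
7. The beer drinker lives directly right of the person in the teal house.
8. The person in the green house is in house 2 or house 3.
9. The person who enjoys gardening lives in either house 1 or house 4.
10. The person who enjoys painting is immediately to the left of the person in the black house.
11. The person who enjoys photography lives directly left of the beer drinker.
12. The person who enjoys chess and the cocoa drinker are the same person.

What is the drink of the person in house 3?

The violin player is in house 5 (clue 4).
House 5's hobby must be hiking (nothing else left).
The person who enjoys gardening is narrowed to house 1 or 4; consider each.
Placing it in house 4 leads to a contradiction, so it's in house 1.
The coffee drinker is in house 1 (clue 2).
House 1 color: only pink fits.
Clue 5 places the person who enjoys chess in house 2.
By clue 12, the cocoa drinker is in house 2.
By clue 6, the trumpet player is in house 2.
The person who enjoys painting is narrowed to house 3 or 4; consider each.
Placing it in house 3 leads to a contradiction, so it's in house 4.
By clue 10, the person in the black house is in house 5.
House 3's hobby must be photography (nothing else left).
Clue 11: the beer drinker is in house 4.
That leaves tea as the drink for house 5.
The drum player is in house 3 (clue 3).
Clue 7 places the person in the teal house in house 3.
That leaves wine as the drink for house 3.
That leaves green as the color for house 2.
House 4 color: only red fits.
So house 1 gets clarinet for instrument.
That leaves saxophone as the instrument for house 4.
So: house 1 = gardening/coffee/pink/clarinet, house 2 = chess/cocoa/green/trumpet, house 3 = photography/wine/teal/drum, house 4 = painting/beer/red/saxophone, house 5 = hiking/tea/black/violin.

wine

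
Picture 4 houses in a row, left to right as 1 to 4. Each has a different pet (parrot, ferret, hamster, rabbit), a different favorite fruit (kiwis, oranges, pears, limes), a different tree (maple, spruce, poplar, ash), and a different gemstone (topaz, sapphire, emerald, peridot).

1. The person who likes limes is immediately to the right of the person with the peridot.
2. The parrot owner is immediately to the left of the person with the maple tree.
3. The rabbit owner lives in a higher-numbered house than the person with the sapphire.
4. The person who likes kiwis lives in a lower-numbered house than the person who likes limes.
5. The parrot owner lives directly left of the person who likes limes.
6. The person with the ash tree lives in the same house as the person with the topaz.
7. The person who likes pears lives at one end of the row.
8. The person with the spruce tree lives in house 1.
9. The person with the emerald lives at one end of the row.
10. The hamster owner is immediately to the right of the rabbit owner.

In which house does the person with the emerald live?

4

By clue 8, the person with the spruce tree is in house 1.
The hamster owner is narrowed to house 3 or 4; consider each.
Placing it in house 3 leads to a contradiction, so it's in house 4.
From clue 10, the rabbit owner must be in house 3.
The only gemstone still possible for house 3 is topaz.
House 4 gemstone: only emerald fits.
Clue 6: the person with the ash tree is in house 3.
The only tree still possible for house 4 is poplar.
By clue 2, the parrot owner is in house 1.
Clue 5 places the person who likes limes in house 2.
So house 2 gets ferret for pet.
That leaves oranges as the favorite fruit for house 3.
House 4 favorite fruit: only pears fits.
House 2 tree: only maple fits.
Clue 1 places the person with the peridot in house 1.
House 1 favorite fruit: only kiwis fits.
That leaves sapphire as the gemstone for house 2.
So: house 1 = parrot/kiwis/spruce/peridot, house 2 = ferret/limes/maple/sapphire, house 3 = rabbit/oranges/ash/topaz, house 4 = hamster/pears/poplar/emerald.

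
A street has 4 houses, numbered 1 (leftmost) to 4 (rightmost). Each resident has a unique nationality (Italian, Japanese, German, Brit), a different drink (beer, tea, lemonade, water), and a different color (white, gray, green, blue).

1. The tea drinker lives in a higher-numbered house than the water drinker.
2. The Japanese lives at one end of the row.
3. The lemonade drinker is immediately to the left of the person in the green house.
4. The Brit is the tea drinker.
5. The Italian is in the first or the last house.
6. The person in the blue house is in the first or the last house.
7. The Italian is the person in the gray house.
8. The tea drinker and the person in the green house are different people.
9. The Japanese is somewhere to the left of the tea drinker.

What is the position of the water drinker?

2

By clue 9, the Japanese is in house 1.
The person in the gray house is in house 4 (clue 7).
House 4 nationality: only Italian fits.
The only color still possible for house 1 is blue.
The only drink still possible for house 4 is beer.
House 3's drink must be tea (nothing else left).
By clue 4, the Brit is in house 3.
The person in the green house is in house 2 (clue 8).
So house 2 gets German for nationality.
The only color still possible for house 3 is white.
The lemonade drinker is in house 1 (clue 3).
The only drink still possible for house 2 is water.
So: house 1 = Japanese/lemonade/blue, house 2 = German/water/green, house 3 = Brit/tea/white, house 4 = Italian/beer/gray.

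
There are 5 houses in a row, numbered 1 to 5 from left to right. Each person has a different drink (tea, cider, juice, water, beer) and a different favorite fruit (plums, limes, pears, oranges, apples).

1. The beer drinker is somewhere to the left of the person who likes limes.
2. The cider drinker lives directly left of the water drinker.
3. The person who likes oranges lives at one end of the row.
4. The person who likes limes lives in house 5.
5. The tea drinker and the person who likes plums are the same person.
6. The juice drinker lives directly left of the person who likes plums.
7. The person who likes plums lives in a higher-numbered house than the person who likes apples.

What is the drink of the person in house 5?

Clue 4 places the person who likes limes in house 5.
House 1's favorite fruit must be oranges (nothing else left).
House 5 drink: only water fits.
By clue 2, the cider drinker is in house 4.
The only drink still possible for house 1 is beer.
So house 2 gets juice for drink.
House 3 drink: only tea fits.
Clue 5: the person who likes plums is in house 3.
Clue 7: the person who likes apples is in house 2.
House 4 favorite fruit: only pears fits.
So: house 1 = beer/oranges, house 2 = juice/apples, house 3 = tea/plums, house 4 = cider/pears, house 5 = water/limes.

water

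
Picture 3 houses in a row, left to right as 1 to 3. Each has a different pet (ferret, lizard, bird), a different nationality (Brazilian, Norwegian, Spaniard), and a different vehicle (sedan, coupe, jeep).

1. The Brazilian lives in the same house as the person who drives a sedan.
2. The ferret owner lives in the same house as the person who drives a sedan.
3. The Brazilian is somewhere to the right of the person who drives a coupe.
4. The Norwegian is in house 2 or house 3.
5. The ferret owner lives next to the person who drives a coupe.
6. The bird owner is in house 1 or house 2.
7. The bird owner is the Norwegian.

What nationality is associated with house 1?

From clue 7, the bird owner must be in house 2.
From clue 7, the Norwegian must be in house 2.
So house 1 gets Spaniard for nationality.
House 3 nationality: only Brazilian fits.
Clue 1: the person who drives a sedan is in house 3.
Clue 2: the ferret owner is in house 3.
From clue 5, the person who drives a coupe must be in house 2.
House 1's pet must be lizard (nothing else left).
House 1's vehicle must be jeep (nothing else left).
So: house 1 = lizard/Spaniard/jeep, house 2 = bird/Norwegian/coupe, house 3 = ferret/Brazilian/sedan.

Spaniard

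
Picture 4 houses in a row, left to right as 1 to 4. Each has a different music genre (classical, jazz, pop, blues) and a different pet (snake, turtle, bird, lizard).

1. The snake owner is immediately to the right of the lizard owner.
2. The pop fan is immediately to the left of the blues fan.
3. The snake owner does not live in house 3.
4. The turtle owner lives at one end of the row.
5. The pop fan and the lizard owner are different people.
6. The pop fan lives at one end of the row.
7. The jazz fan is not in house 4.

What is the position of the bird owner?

2

By clue 6, the pop fan is in house 1.
From clue 2, the blues fan must be in house 2.
By clue 5, the lizard owner is in house 3.
That leaves classical as the music genre for house 4.
From clue 1, the snake owner must be in house 4.
That leaves jazz as the music genre for house 3.
The only pet still possible for house 1 is turtle.
So house 2 gets bird for pet.
So: house 1 = pop/turtle, house 2 = blues/bird, house 3 = jazz/lizard, house 4 = classical/snake.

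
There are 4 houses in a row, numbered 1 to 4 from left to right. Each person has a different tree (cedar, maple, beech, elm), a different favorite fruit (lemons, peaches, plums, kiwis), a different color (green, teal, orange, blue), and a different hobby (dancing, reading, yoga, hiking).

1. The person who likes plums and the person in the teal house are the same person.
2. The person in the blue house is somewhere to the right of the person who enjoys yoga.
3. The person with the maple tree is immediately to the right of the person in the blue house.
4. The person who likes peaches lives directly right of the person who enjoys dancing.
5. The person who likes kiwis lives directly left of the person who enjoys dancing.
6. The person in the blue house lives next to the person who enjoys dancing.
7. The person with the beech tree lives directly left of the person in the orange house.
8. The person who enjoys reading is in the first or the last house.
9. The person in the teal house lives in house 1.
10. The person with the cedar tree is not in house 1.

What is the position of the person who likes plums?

Clue 9 places the person in the teal house in house 1.
Clue 1: the person who likes plums is in house 1.
That leaves kiwis as the favorite fruit for house 2.
Clue 5 places the person who enjoys dancing in house 3.
Clue 6 places the person in the blue house in house 2.
Clue 2 places the person who enjoys yoga in house 1.
The person with the maple tree is in house 3 (clue 3).
The person who likes peaches is in house 4 (clue 4).
That leaves elm as the tree for house 1.
House 2 tree: only beech fits.
House 4 tree: only cedar fits.
That leaves lemons as the favorite fruit for house 3.
That leaves hiking as the hobby for house 2.
That leaves reading as the hobby for house 4.
From clue 7, the person in the orange house must be in house 3.
That leaves green as the color for house 4.
So: house 1 = elm/plums/teal/yoga, house 2 = beech/kiwis/blue/hiking, house 3 = maple/lemons/orange/dancing, house 4 = cedar/peaches/green/reading.

1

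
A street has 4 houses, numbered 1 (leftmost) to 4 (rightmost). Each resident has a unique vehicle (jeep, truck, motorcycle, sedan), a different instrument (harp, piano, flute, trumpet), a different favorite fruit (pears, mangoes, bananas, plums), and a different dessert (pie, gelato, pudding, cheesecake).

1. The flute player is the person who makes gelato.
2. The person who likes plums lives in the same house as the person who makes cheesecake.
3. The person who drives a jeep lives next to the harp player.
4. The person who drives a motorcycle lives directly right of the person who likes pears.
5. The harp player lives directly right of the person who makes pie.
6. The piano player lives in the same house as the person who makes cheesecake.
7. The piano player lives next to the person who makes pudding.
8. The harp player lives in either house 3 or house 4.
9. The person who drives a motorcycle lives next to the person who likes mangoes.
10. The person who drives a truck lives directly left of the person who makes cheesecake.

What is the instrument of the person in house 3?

harp

The harp player is narrowed to house 3 or 4; consider each.
Placing it in house 4 leads to a contradiction, so it's in house 3.
Clue 5: the person who makes pie is in house 2.
Clue 6: the piano player is in house 4.
Clue 6 places the person who makes cheesecake in house 4.
The person who makes pudding is in house 3 (clue 7).
Clue 10 places the person who drives a truck in house 3.
House 1 vehicle: only sedan fits.
House 1 instrument: only flute fits.
That leaves trumpet as the instrument for house 2.
House 1 dessert: only gelato fits.
The person who likes plums is in house 4 (clue 2).
That leaves bananas as the favorite fruit for house 2.
The person who drives a jeep is narrowed to house 2 or 4; consider each.
Placing it in house 2 leads to a contradiction, so it's in house 4.
House 2 vehicle: only motorcycle fits.
Clue 4: the person who likes pears is in house 1.
House 3 favorite fruit: only mangoes fits.
So: house 1 = sedan/flute/pears/gelato, house 2 = motorcycle/trumpet/bananas/pie, house 3 = truck/harp/mangoes/pudding, house 4 = jeep/piano/plums/cheesecake.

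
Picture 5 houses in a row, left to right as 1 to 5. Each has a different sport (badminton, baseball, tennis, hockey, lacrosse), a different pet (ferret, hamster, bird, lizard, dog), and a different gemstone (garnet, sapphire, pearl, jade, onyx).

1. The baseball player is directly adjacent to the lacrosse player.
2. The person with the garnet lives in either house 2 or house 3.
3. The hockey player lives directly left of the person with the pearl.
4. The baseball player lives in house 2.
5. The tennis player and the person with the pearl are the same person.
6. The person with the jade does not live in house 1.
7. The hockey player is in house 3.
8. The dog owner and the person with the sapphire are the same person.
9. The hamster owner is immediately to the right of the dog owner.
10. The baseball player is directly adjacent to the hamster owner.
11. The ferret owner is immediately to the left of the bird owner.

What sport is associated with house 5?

badminton

Clue 4 places the baseball player in house 2.
By clue 7, the hockey player is in house 3.
Clue 10 places the hamster owner in house 3.
By clue 1, the lacrosse player is in house 1.
The person with the pearl is in house 4 (clue 3).
From clue 5, the tennis player must be in house 4.
From clue 9, the dog owner must be in house 2.
So house 5 gets badminton for sport.
Clue 8: the person with the sapphire is in house 2.
Clue 11 places the ferret owner in house 4.
House 1's pet must be lizard (nothing else left).
The only pet still possible for house 5 is bird.
House 1 gemstone: only onyx fits.
So house 5 gets jade for gemstone.
The only gemstone still possible for house 3 is garnet.
So: house 1 = lacrosse/lizard/onyx, house 2 = baseball/dog/sapphire, house 3 = hockey/hamster/garnet, house 4 = tennis/ferret/pearl, house 5 = badminton/bird/jade.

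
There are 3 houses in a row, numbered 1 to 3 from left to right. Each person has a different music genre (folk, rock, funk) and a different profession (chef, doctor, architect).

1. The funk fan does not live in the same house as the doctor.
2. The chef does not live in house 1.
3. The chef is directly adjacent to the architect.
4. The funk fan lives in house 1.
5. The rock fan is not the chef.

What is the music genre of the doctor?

rock

By clue 4, the funk fan is in house 1.
That leaves architect as the profession for house 1.
Clue 3 places the chef in house 2.
The rock fan is in house 3 (clue 5).
The only music genre still possible for house 2 is folk.
The only profession still possible for house 3 is doctor.
So: house 1 = funk/architect, house 2 = folk/chef, house 3 = rock/doctor.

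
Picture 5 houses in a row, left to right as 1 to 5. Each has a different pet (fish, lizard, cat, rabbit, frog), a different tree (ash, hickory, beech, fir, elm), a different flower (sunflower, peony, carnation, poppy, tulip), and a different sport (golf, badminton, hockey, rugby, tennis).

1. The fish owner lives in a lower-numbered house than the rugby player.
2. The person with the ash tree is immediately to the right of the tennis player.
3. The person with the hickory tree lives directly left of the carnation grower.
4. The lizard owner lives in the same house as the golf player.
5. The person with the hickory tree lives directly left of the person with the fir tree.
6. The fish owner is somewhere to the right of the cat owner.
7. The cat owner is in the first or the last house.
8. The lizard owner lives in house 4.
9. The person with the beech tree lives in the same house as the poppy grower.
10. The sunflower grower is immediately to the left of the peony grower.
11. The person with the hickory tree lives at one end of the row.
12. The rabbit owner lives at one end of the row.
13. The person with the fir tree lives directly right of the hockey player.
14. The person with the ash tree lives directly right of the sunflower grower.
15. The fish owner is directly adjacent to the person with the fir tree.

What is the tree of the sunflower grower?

By clue 7, the cat owner is in house 1.
Clue 8: the lizard owner is in house 4.
By clue 11, the person with the hickory tree is in house 1.
House 5 pet: only rabbit fits.
By clue 3, the carnation grower is in house 2.
Clue 4: the golf player is in house 4.
By clue 5, the person with the fir tree is in house 2.
By clue 13, the hockey player is in house 1.
By clue 15, the fish owner is in house 3.
The only pet still possible for house 2 is frog.
The rugby player is in house 5 (clue 1).
The person with the ash tree is in house 4 (clue 14).
By clue 14, the sunflower grower is in house 3.
The only flower still possible for house 1 is tulip.
Clue 2: the tennis player is in house 3.
Clue 9 places the person with the beech tree in house 5.
By clue 9, the poppy grower is in house 5.
By clue 10, the peony grower is in house 4.
So house 3 gets elm for tree.
The only sport still possible for house 2 is badminton.
So: house 1 = cat/hickory/tulip/hockey, house 2 = frog/fir/carnation/badminton, house 3 = fish/elm/sunflower/tennis, house 4 = lizard/ash/peony/golf, house 5 = rabbit/beech/poppy/rugby.

elm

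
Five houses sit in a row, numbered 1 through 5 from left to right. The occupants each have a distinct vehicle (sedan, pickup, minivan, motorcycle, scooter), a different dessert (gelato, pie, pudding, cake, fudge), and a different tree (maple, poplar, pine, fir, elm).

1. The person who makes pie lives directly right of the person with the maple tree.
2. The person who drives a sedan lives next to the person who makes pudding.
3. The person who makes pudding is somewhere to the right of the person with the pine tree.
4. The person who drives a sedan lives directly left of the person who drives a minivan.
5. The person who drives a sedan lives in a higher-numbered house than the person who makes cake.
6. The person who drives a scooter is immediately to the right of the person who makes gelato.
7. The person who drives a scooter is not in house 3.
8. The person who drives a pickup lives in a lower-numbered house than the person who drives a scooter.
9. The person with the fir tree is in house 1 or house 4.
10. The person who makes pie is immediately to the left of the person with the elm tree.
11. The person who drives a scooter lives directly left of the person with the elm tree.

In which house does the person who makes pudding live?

The person who drives a scooter is narrowed to house 2 or 4; consider each.
Placing it in house 4 leads to a contradiction, so it's in house 2.
By clue 6, the person who makes gelato is in house 1.
The person who drives a pickup is in house 1 (clue 8).
Clue 11 places the person with the elm tree in house 3.
So house 5 gets poplar for tree.
Clue 1: the person who makes pie is in house 2.
House 3's dessert must be cake (nothing else left).
The only tree still possible for house 1 is maple.
House 2 tree: only pine fits.
So house 4 gets fir for tree.
Clue 5: the person who drives a sedan is in house 4.
The only vehicle still possible for house 3 is motorcycle.
The only vehicle still possible for house 5 is minivan.
From clue 2, the person who makes pudding must be in house 5.
So house 4 gets fudge for dessert.
So: house 1 = pickup/gelato/maple, house 2 = scooter/pie/pine, house 3 = motorcycle/cake/elm, house 4 = sedan/fudge/fir, house 5 = minivan/pudding/poplar.

5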